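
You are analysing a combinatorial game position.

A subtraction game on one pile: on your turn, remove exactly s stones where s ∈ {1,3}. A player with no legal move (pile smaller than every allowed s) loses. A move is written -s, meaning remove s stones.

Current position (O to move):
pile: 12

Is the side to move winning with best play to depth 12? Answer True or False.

O winning at [12]: False

p1 O@[12]: -1[11]-1* -3[9]-1
p2 X@[11]: -1[10]+1* -3[8]+1
p3 O@[10]: -1[9]-1* -3[7]-1
p4 X@[9]: -1[8]+1* -3[6]+1
p5 O@[8]: -1[7]-1* -3[5]-1
p6 X@[7]: -1[6]+1* -3[4]+1
p7 O@[6]: -1[5]-1* -3[3]-1
p8 X@[5]: -1[4]+1* -3[2]+1
p9 O@[4]: -1[3]-1* -3[1]-1
p10 X@[3]: -1[2]+1* -3[0]+1
p11 O@[2]: -1[1]-1*
p12 X@[1]: -1[0]+1*
p13 O@[0] terminal -1; root [12] d12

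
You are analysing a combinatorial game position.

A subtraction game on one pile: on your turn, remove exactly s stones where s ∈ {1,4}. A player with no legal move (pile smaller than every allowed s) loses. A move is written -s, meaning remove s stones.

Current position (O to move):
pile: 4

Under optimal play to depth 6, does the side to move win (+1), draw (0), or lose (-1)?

value(4, O) = +1

ply 1, O at 4 | -1=-1→3; -4=+1→0*
ply 2: 0 is terminal -1 (X); from 4 depth 6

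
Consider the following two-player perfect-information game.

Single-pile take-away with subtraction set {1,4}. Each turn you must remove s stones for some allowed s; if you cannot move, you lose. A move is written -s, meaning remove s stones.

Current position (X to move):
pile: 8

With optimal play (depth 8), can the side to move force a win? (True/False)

p1 X@[8]: -1[7]+1* -4[4]-1
p2 O@[7]: -1[6]-1* -4[3]-1
p3 X@[6]: -1[5]+1* -4[2]+1
p4 O@[5]: -1[4]-1* -4[1]-1
p5 X@[4]: -1[3]-1 -4[0]+1*
p6 O@[0] terminal -1; root [8] d8

X winning at [8]: True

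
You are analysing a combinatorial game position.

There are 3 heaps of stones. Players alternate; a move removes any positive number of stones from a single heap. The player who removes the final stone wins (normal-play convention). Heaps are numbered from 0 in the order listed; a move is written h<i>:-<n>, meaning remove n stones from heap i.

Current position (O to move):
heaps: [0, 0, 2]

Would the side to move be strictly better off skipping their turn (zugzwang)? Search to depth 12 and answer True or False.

ply 1, O at (0,0,2) | h2:-1=-1→(0,0,1); h2:-2=+1→(0,0,0)*
ply 2: (0,0,0) is terminal -1 (X); from (0,0,2) depth 12
pass branch (X moves first from the same position):
  | ply 1, X at (0,0,2) | h2:-1=-1→(0,0,1); h2:-2=+1→(0,0,0)*
  | ply 2: (0,0,0) is terminal -1 (O); from (0,0,2) depth 12
O moving scores +1; O passing scores -1

zugzwang((0,0,2), O) = False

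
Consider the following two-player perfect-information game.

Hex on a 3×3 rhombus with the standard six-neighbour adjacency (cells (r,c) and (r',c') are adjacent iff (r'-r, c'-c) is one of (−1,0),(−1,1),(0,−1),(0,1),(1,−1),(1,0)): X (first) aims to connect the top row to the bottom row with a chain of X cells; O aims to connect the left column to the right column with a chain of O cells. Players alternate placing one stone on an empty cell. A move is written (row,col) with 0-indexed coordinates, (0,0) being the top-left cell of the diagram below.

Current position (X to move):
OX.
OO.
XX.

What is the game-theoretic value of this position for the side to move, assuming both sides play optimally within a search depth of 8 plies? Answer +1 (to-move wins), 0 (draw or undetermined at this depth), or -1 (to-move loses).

value(OX./OO./XX., X) = -1

[OX./OO./XX.] X move#1: (0,2):-1/OXX/OO./XX.*, (1,2):-1/OX./OOX/XX., (2,2):-1/OX./OO./XXX
[OXX/OO./XX.] O move#2: (1,2):+1/OXX/OOO/XX.*, (2,2):-1/OXX/OO./XXO
[OXX/OOO/XX.] end (terminal -1, X#3); searched OX./OO./XX. to 8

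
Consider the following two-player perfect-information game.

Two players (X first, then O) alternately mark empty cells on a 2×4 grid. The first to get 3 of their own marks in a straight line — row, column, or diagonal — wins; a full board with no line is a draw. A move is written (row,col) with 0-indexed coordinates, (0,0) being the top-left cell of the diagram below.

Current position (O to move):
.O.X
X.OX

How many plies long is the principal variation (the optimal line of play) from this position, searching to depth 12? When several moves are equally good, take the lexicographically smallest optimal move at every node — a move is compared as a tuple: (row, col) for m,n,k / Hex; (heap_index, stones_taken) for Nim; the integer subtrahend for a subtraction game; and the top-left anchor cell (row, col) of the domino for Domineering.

PV length from [.O.X/X.OX]: 3 plies

[.O.X/X.OX] O move#1: (0,0):+0/OO.X/X.OX*, (0,2):+0/.OOX/X.OX, (1,1):+0/.O.X/XOOX
[OO.X/X.OX] X move#2: (0,2):+0/OOXX/X.OX*, (1,1):-1/OO.X/XXOX
[OOXX/X.OX] O move#3: (1,1):+0/OOXX/XOOX*
[OOXX/XOOX] end (terminal +0, X#4); searched .O.X/X.OX to 12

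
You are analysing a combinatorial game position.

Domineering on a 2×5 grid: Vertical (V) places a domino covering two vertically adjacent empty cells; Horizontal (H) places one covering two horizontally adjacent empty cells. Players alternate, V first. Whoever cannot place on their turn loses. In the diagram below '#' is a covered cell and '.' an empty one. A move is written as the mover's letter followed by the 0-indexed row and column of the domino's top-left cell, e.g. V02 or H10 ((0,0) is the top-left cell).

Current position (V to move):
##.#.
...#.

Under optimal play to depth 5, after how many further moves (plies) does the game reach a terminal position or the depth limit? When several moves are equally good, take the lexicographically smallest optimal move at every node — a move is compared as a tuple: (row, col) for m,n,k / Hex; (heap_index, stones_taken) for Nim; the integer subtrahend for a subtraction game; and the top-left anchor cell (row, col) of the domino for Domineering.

ply 1, V at ##.#./...#. | V02=+1→####./..##.*; V04=-1→##.##/...##
ply 2, H at ####./..##. | H10=-1→####./####.*
ply 3, V at ####./####. | V04=+1→#####/#####*
ply 4: #####/##### is terminal -1 (H); from ##.#./...#. depth 5

PV length from [##.#./...#.]: 3 plies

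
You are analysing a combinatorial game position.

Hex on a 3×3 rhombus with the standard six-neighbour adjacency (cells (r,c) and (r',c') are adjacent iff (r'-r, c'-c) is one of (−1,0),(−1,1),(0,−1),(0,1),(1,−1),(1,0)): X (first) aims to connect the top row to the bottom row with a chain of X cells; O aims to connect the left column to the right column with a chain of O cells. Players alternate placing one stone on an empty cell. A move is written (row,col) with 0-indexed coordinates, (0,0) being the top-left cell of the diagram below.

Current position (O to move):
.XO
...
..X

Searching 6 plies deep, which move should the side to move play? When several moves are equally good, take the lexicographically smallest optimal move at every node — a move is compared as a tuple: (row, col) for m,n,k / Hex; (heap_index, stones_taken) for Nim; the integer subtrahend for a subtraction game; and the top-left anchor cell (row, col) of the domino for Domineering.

O's best at [.XO/.../..X]: (1,1)

p1 O@[.XO/.../..X]: (0,0)[OXO/.../..X]-1 (1,0)[.XO/O../..X]-1 (1,1)[.XO/.O./..X]+1* (1,2)[.XO/..O/..X]-1 (2,0)[.XO/.../O.X]-1 (2,1)[.XO/.../.OX]-1
p2 X@[.XO/.O./..X]: (0,0)[XXO/.O./..X]-1* (1,0)[.XO/XO./..X]-1 (1,2)[.XO/.OX/..X]-1 (2,0)[.XO/.O./X.X]-1 (2,1)[.XO/.O./.XX]-1
p3 O@[XXO/.O./..X]: (1,0)[XXO/OO./..X]+1* (1,2)[XXO/.OO/..X]+1 (2,0)[XXO/.O./O.X]+1 (2,1)[XXO/.O./.OX]+1
p4 X@[XXO/OO./..X] terminal -1; root [.XO/.../..X] d6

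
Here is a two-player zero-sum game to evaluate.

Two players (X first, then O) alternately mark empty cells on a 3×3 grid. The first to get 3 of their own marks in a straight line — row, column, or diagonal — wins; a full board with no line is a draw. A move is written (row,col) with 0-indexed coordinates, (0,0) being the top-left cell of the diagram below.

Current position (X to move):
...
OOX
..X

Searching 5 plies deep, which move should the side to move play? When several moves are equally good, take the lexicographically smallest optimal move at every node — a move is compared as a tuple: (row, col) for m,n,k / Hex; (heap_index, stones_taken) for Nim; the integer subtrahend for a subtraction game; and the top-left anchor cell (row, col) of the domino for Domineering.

X's best at [.../OOX/..X]: (0,2)

p1 X@[.../OOX/..X]: (0,0)[X../OOX/..X]+0 (0,1)[.X./OOX/..X]+0 (0,2)[..X/OOX/..X]+1* (2,0)[.../OOX/X.X]+1 (2,1)[.../OOX/.XX]+1
p2 O@[..X/OOX/..X] terminal -1; root [.../OOX/..X] d5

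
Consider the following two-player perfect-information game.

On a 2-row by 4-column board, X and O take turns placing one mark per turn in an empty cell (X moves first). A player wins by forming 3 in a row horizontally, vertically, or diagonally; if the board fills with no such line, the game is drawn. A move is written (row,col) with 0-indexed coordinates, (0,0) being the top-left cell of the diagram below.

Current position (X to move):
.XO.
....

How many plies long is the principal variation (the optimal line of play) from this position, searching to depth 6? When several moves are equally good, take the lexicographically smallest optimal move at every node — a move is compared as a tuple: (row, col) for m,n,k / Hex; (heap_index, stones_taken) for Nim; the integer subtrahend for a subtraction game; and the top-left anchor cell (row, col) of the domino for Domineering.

PV length from [.XO./....]: 6 plies

p1 X@[.XO./....]: (0,0)[XXO./....]+0* (0,3)[.XOX/....]+0 (1,0)[.XO./X...]+0 (1,1)[.XO./.X..]+0 (1,2)[.XO./..X.]+0 (1,3)[.XO./...X]+0
p2 O@[XXO./....]: (0,3)[XXOO/....]+0* (1,0)[XXO./O...]+0 (1,1)[XXO./.O..]+0 (1,2)[XXO./..O.]+0 (1,3)[XXO./...O]+0
p3 X@[XXOO/....]: (1,0)[XXOO/X...]+0* (1,1)[XXOO/.X..]+0 (1,2)[XXOO/..X.]+0 (1,3)[XXOO/...X]+0
p4 O@[XXOO/X...]: (1,1)[XXOO/XO..]+0* (1,2)[XXOO/X.O.]+0 (1,3)[XXOO/X..O]+0
p5 X@[XXOO/XO..]: (1,2)[XXOO/XOX.]+0* (1,3)[XXOO/XO.X]+0
p6 O@[XXOO/XOX.]: (1,3)[XXOO/XOXO]+0*
p7 X@[XXOO/XOXO] terminal +0; root [.XO./....] d6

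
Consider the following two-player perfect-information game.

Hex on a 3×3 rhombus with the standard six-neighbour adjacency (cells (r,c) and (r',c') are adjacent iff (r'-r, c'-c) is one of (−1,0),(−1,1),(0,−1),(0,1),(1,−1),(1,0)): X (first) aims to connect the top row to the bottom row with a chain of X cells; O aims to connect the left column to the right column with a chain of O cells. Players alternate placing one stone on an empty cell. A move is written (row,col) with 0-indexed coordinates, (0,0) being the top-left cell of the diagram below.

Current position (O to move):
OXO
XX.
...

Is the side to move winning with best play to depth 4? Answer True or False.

ply 1, O at OXO/XX./... | (1,2)=-1→OXO/XXO/...*; (2,0)=-1→OXO/XX./O..; (2,1)=-1→OXO/XX./.O.; (2,2)=-1→OXO/XX./..O
ply 2, X at OXO/XXO/... | (2,0)=+1→OXO/XXO/X..*; (2,1)=+1→OXO/XXO/.X.; (2,2)=+1→OXO/XXO/..X
ply 3: OXO/XXO/X.. is terminal -1 (O); from OXO/XX./... depth 4

O winning at [OXO/XX./...]: False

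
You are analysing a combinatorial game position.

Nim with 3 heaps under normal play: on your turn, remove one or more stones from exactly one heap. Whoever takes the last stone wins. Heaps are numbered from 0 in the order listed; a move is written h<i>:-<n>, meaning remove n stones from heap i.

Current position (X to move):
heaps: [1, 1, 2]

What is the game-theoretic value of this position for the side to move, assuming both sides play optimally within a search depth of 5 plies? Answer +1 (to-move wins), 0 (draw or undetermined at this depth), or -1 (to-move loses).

ply 1, X at (1,1,2) | h0:-1=-1→(0,1,2); h1:-1=-1→(1,0,2); h2:-1=-1→(1,1,1); h2:-2=+1→(1,1,0)*
ply 2, O at (1,1,0) | h0:-1=-1→(0,1,0)*; h1:-1=-1→(1,0,0)
ply 3, X at (0,1,0) | h1:-1=+1→(0,0,0)*
ply 4: (0,0,0) is terminal -1 (O); from (1,1,2) depth 5

value((1,1,2), X) = +1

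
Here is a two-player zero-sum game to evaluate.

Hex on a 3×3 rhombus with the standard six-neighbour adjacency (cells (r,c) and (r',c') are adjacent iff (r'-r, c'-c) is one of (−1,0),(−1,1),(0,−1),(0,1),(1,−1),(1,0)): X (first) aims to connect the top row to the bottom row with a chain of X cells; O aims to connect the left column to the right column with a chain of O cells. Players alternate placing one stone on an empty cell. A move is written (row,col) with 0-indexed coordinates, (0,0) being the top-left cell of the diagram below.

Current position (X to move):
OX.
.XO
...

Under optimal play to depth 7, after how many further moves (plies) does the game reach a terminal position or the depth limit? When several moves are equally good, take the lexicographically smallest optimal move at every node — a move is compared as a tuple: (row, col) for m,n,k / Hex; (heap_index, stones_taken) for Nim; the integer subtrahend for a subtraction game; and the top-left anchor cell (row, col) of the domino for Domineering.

PV length from [OX./.XO/...]: 3 plies

p1 X@[OX./.XO/...]: (0,2)[OXX/.XO/...]+1* (1,0)[OX./XXO/...]+1 (2,0)[OX./.XO/X..]+1 (2,1)[OX./.XO/.X.]+1 (2,2)[OX./.XO/..X]+1
p2 O@[OXX/.XO/...]: (1,0)[OXX/OXO/...]-1* (2,0)[OXX/.XO/O..]-1 (2,1)[OXX/.XO/.O.]-1 (2,2)[OXX/.XO/..O]-1
p3 X@[OXX/OXO/...]: (2,0)[OXX/OXO/X..]+1* (2,1)[OXX/OXO/.X.]+1 (2,2)[OXX/OXO/..X]+1
p4 O@[OXX/OXO/X..] terminal -1; root [OX./.XO/...] d7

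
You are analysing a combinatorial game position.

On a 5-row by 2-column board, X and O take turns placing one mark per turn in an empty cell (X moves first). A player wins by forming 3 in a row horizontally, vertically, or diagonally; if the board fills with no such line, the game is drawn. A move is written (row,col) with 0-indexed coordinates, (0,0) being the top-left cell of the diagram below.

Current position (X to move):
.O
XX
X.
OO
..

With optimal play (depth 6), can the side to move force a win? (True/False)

p1 X@[.O/XX/X./OO/..]: (0,0)[XO/XX/X./OO/..]+1* (2,1)[.O/XX/XX/OO/..]+0 (4,0)[.O/XX/X./OO/X.]+0 (4,1)[.O/XX/X./OO/.X]+0
p2 O@[XO/XX/X./OO/..] terminal -1; root [.O/XX/X./OO/..] d6

X winning at [.O/XX/X./OO/..]: True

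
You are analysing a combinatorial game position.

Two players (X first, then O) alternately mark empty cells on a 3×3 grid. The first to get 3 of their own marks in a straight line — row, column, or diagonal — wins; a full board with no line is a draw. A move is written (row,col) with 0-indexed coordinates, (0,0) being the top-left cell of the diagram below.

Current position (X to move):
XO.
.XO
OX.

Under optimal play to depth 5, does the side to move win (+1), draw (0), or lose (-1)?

value(XO./.XO/OX., X) = +1

p1 X@[XO./.XO/OX.]: (0,2)[XOX/.XO/OX.]+0 (1,0)[XO./XXO/OX.]+0 (2,2)[XO./.XO/OXX]+1*
p2 O@[XO./.XO/OXX] terminal -1; root [XO./.XO/OX.] d5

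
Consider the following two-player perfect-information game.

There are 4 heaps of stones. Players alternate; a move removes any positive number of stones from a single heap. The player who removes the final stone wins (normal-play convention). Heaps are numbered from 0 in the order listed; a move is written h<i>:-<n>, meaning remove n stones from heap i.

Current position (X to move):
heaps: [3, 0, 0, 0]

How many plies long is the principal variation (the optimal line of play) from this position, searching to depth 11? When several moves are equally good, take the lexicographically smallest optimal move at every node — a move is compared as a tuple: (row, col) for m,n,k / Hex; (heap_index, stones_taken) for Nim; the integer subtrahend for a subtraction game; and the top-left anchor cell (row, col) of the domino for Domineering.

ply 1, X at (3,0,0,0) | h0:-1=-1→(2,0,0,0); h0:-2=-1→(1,0,0,0); h0:-3=+1→(0,0,0,0)*
ply 2: (0,0,0,0) is terminal -1 (O); from (3,0,0,0) depth 11

PV length from [(3,0,0,0)]: 1 ply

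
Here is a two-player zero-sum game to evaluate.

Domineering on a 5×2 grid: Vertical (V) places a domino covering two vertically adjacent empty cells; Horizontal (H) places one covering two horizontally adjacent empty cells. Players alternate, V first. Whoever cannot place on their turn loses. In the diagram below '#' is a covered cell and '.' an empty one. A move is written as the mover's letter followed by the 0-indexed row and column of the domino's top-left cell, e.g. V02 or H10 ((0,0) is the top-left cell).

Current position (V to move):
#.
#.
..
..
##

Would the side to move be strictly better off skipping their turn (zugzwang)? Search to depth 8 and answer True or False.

zugzwang(#./#./../../##, V) = False

[#./#./../../##] V move#1: V01:-1/##/##/../../##, V11:-1/#./##/.#/../##, V20:+1/#./#./#./#./##*, V21:+1/#./#./.#/.#/##
[#./#./#./#./##] end (terminal -1, H#2); searched #./#./../../## to 8
pass branch (H moves first from the same position):
  | [#./#./../../##] H move#1: H20:+1/#./#./##/../##*, H30:-1/#./#./../##/##
  | [#./#./##/../##] V move#2: V01:-1/##/##/##/../##*
  | [##/##/##/../##] H move#3: H30:+1/##/##/##/##/##*
  | [##/##/##/##/##] end (terminal -1, V#4); searched #./#./../../## to 8
V moving scores +1; V passing scores -1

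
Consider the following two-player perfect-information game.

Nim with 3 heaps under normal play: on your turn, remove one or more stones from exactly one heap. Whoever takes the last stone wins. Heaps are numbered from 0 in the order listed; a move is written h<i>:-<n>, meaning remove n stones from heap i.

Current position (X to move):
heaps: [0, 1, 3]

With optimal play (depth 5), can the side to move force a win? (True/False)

X winning at [(0,1,3)]: True

[(0,1,3)] X move#1: h1:-1:-1/(0,0,3), h2:-1:-1/(0,1,2), h2:-2:+1/(0,1,1)*, h2:-3:-1/(0,1,0)
[(0,1,1)] O move#2: h1:-1:-1/(0,0,1)*, h2:-1:-1/(0,1,0)
[(0,0,1)] X move#3: h2:-1:+1/(0,0,0)*
[(0,0,0)] end (terminal -1, O#4); searched (0,1,3) to 5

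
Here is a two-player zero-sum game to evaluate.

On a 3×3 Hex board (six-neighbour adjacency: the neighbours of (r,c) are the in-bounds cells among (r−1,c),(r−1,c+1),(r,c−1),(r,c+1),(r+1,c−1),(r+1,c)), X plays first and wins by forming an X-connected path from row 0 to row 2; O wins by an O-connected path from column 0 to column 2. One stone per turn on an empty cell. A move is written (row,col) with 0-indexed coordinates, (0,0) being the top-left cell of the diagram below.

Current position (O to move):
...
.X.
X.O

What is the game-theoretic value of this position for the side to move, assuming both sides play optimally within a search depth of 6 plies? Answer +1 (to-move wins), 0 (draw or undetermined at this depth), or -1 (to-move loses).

p1 O@[.../.X./X.O]: (0,0)[O../.X./X.O]-1* (0,1)[.O./.X./X.O]-1 (0,2)[..O/.X./X.O]-1 (1,0)[.../OX./X.O]-1 (1,2)[.../.XO/X.O]-1 (2,1)[.../.X./XOO]-1
p2 X@[O../.X./X.O]: (0,1)[OX./.X./X.O]+1* (0,2)[O.X/.X./X.O]+1 (1,0)[O../XX./X.O]+1 (1,2)[O../.XX/X.O]+1 (2,1)[O../.X./XXO]+1
p3 O@[OX./.X./X.O] terminal -1; root [.../.X./X.O] d6

value(.../.X./X.O, O) = -1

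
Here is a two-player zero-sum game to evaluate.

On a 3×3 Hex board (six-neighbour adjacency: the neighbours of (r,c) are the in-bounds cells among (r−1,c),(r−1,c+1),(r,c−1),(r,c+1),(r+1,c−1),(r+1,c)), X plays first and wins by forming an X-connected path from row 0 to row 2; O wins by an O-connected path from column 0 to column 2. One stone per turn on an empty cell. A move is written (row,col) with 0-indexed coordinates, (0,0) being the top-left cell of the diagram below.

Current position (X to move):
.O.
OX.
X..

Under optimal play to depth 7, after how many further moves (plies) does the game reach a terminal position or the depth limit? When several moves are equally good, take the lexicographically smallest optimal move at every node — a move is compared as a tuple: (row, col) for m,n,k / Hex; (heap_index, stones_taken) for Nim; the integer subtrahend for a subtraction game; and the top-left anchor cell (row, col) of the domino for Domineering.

PV length from [.O./OX./X..]: 1 ply

ply 1, X at .O./OX./X.. | (0,0)=-1→XO./OX./X..; (0,2)=+1→.OX/OX./X..*; (1,2)=-1→.O./OXX/X..; (2,1)=-1→.O./OX./XX.; (2,2)=-1→.O./OX./X.X
ply 2: .OX/OX./X.. is terminal -1 (O); from .O./OX./X.. depth 7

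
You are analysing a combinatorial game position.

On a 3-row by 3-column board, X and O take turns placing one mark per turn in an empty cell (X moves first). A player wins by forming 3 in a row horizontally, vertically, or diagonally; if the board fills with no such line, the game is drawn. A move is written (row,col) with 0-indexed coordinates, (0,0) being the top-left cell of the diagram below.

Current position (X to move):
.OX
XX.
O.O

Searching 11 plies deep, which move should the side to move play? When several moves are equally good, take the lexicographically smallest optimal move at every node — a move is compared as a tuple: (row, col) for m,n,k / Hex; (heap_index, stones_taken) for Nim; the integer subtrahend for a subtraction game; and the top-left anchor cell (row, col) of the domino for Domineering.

X's best at [.OX/XX./O.O]: (1,2)

ply 1, X at .OX/XX./O.O | (0,0)=-1→XOX/XX./O.O; (1,2)=+1→.OX/XXX/O.O*; (2,1)=+0→.OX/XX./OXO
ply 2: .OX/XXX/O.O is terminal -1 (O); from .OX/XX./O.O depth 11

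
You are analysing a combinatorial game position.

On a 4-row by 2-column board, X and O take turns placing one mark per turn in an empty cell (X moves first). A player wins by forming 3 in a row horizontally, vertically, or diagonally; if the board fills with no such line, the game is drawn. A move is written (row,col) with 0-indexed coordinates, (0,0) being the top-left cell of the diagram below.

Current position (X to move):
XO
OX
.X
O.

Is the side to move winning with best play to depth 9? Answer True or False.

X winning at [XO/OX/.X/O.]: True

[XO/OX/.X/O.] X move#1: (2,0):+0/XO/OX/XX/O., (3,1):+1/XO/OX/.X/OX*
[XO/OX/.X/OX] end (terminal -1, O#2); searched XO/OX/.X/O. to 9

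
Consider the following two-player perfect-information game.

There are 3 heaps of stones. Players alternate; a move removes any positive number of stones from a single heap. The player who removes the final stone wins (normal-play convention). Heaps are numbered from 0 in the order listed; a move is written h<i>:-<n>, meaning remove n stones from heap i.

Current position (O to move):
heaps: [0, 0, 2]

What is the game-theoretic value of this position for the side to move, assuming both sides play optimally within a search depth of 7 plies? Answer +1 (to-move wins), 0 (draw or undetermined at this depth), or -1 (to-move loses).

ply 1, O at (0,0,2) | h2:-1=-1→(0,0,1); h2:-2=+1→(0,0,0)*
ply 2: (0,0,0) is terminal -1 (X); from (0,0,2) depth 7

value((0,0,2), O) = +1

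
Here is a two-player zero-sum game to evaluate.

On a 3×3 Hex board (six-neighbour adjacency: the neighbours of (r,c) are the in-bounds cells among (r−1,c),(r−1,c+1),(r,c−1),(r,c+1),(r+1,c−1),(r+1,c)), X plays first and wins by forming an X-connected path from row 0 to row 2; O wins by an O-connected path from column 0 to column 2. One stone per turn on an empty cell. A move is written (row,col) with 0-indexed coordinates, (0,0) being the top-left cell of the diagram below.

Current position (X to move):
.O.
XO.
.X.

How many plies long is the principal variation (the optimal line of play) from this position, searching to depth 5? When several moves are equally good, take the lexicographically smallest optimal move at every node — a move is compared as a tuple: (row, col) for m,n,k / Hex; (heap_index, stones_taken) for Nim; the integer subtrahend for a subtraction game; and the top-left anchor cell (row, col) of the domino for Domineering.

PV length from [.O./XO./.X.]: 4 plies

[.O./XO./.X.] X move#1: (0,0):-1/XO./XO./.X.*, (0,2):-1/.OX/XO./.X., (1,2):-1/.O./XOX/.X., (2,0):-1/.O./XO./XX., (2,2):-1/.O./XO./.XX
[XO./XO./.X.] O move#2: (0,2):-1/XOO/XO./.X., (1,2):-1/XO./XOO/.X., (2,0):+1/XO./XO./OX.*, (2,2):-1/XO./XO./.XO
[XO./XO./OX.] X move#3: (0,2):-1/XOX/XO./OX.*, (1,2):-1/XO./XOX/OX., (2,2):-1/XO./XO./OXX
[XOX/XO./OX.] O move#4: (1,2):+1/XOX/XOO/OX.*, (2,2):-1/XOX/XO./OXO
[XOX/XOO/OX.] end (terminal -1, X#5); searched .O./XO./.X. to 5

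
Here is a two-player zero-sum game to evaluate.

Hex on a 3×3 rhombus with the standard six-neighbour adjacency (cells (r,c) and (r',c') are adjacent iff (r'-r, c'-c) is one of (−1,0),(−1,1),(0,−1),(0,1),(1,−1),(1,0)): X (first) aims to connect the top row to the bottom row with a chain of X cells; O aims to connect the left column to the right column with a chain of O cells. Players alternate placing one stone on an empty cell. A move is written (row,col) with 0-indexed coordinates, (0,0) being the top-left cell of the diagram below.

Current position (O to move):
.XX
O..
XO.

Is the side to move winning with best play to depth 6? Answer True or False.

[.XX/O../XO.] O move#1: (0,0):-1/OXX/O../XO., (1,1):+1/.XX/OO./XO.*, (1,2):-1/.XX/O.O/XO., (2,2):-1/.XX/O../XOO
[.XX/OO./XO.] X move#2: (0,0):-1/XXX/OO./XO.*, (1,2):-1/.XX/OOX/XO., (2,2):-1/.XX/OO./XOX
[XXX/OO./XO.] O move#3: (1,2):+1/XXX/OOO/XO.*, (2,2):+1/XXX/OO./XOO
[XXX/OOO/XO.] end (terminal -1, X#4); searched .XX/O../XO. to 6

O winning at [.XX/O../XO.]: True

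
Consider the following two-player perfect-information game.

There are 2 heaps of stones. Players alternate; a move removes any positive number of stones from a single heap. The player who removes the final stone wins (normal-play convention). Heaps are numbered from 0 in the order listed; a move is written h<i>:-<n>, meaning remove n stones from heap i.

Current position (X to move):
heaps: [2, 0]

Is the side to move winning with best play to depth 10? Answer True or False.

X winning at [(2,0)]: True

[(2,0)] X move#1: h0:-1:-1/(1,0), h0:-2:+1/(0,0)*
[(0,0)] end (terminal -1, O#2); searched (2,0) to 10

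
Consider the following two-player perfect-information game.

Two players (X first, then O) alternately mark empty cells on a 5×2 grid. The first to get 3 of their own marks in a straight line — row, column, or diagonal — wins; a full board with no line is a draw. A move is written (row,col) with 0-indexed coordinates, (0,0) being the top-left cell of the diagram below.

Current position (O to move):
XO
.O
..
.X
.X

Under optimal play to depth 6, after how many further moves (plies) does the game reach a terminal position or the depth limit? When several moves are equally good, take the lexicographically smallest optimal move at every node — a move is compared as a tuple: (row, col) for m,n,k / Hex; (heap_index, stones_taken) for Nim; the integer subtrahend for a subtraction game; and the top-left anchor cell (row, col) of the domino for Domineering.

PV length from [XO/.O/../.X/.X]: 1 ply

[XO/.O/../.X/.X] O move#1: (1,0):-1/XO/OO/../.X/.X, (2,0):-1/XO/.O/O./.X/.X, (2,1):+1/XO/.O/.O/.X/.X*, (3,0):-1/XO/.O/../OX/.X, (4,0):-1/XO/.O/../.X/OX
[XO/.O/.O/.X/.X] end (terminal -1, X#2); searched XO/.O/../.X/.X to 6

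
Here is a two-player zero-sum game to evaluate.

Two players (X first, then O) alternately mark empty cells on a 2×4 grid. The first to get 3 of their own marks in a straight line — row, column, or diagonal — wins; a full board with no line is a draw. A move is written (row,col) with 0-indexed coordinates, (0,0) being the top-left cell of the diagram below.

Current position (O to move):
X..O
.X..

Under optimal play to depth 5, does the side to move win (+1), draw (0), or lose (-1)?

value(X..O/.X.., O) = 0

[X..O/.X..] O move#1: (0,1):+0/XO.O/.X..*, (0,2):+0/X.OO/.X.., (1,0):+0/X..O/OX.., (1,2):+0/X..O/.XO., (1,3):+0/X..O/.X.O
[XO.O/.X..] X move#2: (0,2):+0/XOXO/.X..*, (1,0):-1/XO.O/XX.., (1,2):-1/XO.O/.XX., (1,3):-1/XO.O/.X.X
[XOXO/.X..] O move#3: (1,0):+0/XOXO/OX..*, (1,2):+0/XOXO/.XO., (1,3):+0/XOXO/.X.O
[XOXO/OX..] X move#4: (1,2):+0/XOXO/OXX.*, (1,3):+0/XOXO/OX.X
[XOXO/OXX.] O move#5: (1,3):+0/XOXO/OXXO*
[XOXO/OXXO] end (terminal +0, X#6); searched X..O/.X.. to 5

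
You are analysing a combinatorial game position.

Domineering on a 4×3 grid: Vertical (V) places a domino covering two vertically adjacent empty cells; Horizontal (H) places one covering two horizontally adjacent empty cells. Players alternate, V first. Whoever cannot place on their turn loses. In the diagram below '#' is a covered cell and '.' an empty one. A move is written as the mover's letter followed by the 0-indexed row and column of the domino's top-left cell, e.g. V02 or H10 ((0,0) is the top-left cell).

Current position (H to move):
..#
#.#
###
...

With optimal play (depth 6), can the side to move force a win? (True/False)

ply 1, H at ..#/#.#/###/... | H00=+1→###/#.#/###/...*; H30=-1→..#/#.#/###/##.; H31=-1→..#/#.#/###/.##
ply 2: ###/#.#/###/... is terminal -1 (V); from ..#/#.#/###/... depth 6

H winning at [..#/#.#/###/...]: True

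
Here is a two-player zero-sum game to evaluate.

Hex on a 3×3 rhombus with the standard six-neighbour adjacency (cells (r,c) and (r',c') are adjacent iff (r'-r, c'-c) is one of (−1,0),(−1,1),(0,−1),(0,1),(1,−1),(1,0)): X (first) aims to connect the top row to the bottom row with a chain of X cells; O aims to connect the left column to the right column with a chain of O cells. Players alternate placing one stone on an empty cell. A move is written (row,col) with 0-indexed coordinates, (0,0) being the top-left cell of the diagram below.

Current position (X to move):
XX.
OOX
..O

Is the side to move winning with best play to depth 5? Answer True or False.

p1 X@[XX./OOX/..O]: (0,2)[XXX/OOX/..O]-1* (2,0)[XX./OOX/X.O]-1 (2,1)[XX./OOX/.XO]-1
p2 O@[XXX/OOX/..O]: (2,0)[XXX/OOX/O.O]-1 (2,1)[XXX/OOX/.OO]+1*
p3 X@[XXX/OOX/.OO] terminal -1; root [XX./OOX/..O] d5

X winning at [XX./OOX/..O]: False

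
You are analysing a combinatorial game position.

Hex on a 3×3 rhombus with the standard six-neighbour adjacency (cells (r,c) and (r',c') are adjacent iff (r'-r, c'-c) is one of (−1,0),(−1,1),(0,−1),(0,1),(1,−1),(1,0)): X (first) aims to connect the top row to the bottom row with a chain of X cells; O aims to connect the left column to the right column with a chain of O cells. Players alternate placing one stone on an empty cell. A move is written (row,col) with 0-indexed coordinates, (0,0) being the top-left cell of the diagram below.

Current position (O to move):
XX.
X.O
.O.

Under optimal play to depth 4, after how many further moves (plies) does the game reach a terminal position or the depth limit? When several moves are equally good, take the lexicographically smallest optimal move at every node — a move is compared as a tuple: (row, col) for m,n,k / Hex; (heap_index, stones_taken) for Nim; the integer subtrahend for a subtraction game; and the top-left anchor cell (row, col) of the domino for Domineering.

[XX./X.O/.O.] O move#1: (0,2):-1/XXO/X.O/.O., (1,1):-1/XX./XOO/.O., (2,0):+1/XX./X.O/OO.*, (2,2):-1/XX./X.O/.OO
[XX./X.O/OO.] end (terminal -1, X#2); searched XX./X.O/.O. to 4

PV length from [XX./X.O/.O.]: 1 ply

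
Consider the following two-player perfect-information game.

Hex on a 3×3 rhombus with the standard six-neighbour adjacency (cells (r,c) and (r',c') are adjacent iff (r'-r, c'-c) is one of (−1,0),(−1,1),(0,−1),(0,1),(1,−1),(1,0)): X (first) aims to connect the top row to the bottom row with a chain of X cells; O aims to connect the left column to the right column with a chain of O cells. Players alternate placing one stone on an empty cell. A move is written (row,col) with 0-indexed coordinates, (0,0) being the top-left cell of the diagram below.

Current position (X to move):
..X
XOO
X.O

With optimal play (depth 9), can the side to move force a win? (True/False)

X winning at [..X/XOO/X.O]: True

ply 1, X at ..X/XOO/X.O | (0,0)=+1→X.X/XOO/X.O*; (0,1)=+1→.XX/XOO/X.O; (2,1)=+1→..X/XOO/XXO
ply 2: X.X/XOO/X.O is terminal -1 (O); from ..X/XOO/X.O depth 9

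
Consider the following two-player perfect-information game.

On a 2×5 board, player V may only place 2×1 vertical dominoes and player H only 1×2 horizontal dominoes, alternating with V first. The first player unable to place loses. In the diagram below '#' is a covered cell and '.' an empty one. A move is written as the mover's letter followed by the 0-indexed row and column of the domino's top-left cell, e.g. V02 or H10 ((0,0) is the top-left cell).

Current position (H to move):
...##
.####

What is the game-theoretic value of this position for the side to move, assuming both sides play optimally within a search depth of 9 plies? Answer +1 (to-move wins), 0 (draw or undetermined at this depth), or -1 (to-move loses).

[...##/.####] H move#1: H00:+1/##.##/.####*, H01:-1/.####/.####
[##.##/.####] end (terminal -1, V#2); searched ...##/.#### to 9

value(...##/.####, H) = +1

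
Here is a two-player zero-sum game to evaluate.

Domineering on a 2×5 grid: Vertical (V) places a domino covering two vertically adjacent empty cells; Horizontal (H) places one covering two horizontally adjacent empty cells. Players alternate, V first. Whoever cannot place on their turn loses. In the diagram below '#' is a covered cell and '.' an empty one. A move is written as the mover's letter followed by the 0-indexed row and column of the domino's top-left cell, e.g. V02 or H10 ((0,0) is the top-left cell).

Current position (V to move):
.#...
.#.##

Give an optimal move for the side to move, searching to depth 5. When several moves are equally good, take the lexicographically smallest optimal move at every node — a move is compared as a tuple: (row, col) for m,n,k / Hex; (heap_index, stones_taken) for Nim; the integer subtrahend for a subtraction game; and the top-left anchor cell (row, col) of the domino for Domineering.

ply 1, V at .#.../.#.## | V00=-1→##.../##.##; V02=+1→.##../.####*
ply 2, H at .##../.#### | H03=-1→.####/.####*
ply 3, V at .####/.#### | V00=+1→#####/#####*
ply 4: #####/##### is terminal -1 (H); from .#.../.#.## depth 5

V's best at [.#.../.#.##]: V02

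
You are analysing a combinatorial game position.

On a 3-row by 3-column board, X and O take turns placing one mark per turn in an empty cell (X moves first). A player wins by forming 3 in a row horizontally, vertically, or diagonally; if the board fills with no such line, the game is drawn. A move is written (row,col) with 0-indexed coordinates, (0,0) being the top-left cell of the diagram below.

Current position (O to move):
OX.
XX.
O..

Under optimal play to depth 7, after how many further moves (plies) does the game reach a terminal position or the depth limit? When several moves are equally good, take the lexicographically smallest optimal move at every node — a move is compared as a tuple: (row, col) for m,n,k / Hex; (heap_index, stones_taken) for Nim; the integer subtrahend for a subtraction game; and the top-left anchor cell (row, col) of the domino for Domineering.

PV length from [OX./XX./O..]: 2 plies

[OX./XX./O..] O move#1: (0,2):-1/OXO/XX./O..*, (1,2):-1/OX./XXO/O.., (2,1):-1/OX./XX./OO., (2,2):-1/OX./XX./O.O
[OXO/XX./O..] X move#2: (1,2):+1/OXO/XXX/O..*, (2,1):+1/OXO/XX./OX., (2,2):+1/OXO/XX./O.X
[OXO/XXX/O..] end (terminal -1, O#3); searched OX./XX./O.. to 7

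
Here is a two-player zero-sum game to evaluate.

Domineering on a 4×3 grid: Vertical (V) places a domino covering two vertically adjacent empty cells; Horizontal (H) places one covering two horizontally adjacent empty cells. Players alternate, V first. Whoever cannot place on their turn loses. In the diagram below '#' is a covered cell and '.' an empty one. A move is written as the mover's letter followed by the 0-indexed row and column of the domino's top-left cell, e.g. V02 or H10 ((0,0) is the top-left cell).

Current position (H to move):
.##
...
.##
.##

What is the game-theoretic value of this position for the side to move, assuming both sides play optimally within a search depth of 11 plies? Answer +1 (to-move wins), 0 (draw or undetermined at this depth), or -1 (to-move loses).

value(.##/.../.##/.##, H) = -1

[.##/.../.##/.##] H move#1: H10:-1/.##/##./.##/.##*, H11:-1/.##/.##/.##/.##
[.##/##./.##/.##] V move#2: V20:+1/.##/##./###/###*
[.##/##./###/###] end (terminal -1, H#3); searched .##/.../.##/.## to 11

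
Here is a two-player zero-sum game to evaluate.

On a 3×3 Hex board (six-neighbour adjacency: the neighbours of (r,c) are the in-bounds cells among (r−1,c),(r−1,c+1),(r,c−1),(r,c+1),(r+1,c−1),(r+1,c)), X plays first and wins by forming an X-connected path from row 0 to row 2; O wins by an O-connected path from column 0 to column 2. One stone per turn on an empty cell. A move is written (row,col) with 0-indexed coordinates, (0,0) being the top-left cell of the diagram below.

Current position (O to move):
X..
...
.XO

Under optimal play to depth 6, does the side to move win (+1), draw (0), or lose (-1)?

[X../.../.XO] O move#1: (0,1):-1/XO./.../.XO, (0,2):-1/X.O/.../.XO, (1,0):-1/X../O../.XO, (1,1):+1/X../.O./.XO*, (1,2):-1/X../..O/.XO, (2,0):-1/X../.../OXO
[X../.O./.XO] X move#2: (0,1):-1/XX./.O./.XO*, (0,2):-1/X.X/.O./.XO, (1,0):-1/X../XO./.XO, (1,2):-1/X../.OX/.XO, (2,0):-1/X../.O./XXO
[XX./.O./.XO] O move#3: (0,2):+1/XXO/.O./.XO*, (1,0):+1/XX./OO./.XO, (1,2):+1/XX./.OO/.XO, (2,0):+1/XX./.O./OXO
[XXO/.O./.XO] X move#4: (1,0):-1/XXO/XO./.XO*, (1,2):-1/XXO/.OX/.XO, (2,0):-1/XXO/.O./XXO
[XXO/XO./.XO] O move#5: (1,2):-1/XXO/XOO/.XO, (2,0):+1/XXO/XO./OXO*
[XXO/XO./OXO] end (terminal -1, X#6); searched X../.../.XO to 6

value(X../.../.XO, O) = +1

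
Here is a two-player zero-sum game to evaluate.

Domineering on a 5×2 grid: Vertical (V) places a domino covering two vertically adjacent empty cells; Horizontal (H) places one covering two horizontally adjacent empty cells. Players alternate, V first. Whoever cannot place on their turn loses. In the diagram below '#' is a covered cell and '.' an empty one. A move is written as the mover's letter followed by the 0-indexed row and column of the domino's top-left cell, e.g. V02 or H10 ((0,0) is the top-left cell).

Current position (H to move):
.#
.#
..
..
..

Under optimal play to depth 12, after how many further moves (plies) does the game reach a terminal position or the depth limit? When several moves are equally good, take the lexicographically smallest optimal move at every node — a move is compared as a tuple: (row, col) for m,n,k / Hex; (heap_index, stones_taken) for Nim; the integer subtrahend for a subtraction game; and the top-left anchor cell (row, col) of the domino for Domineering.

ply 1, H at .#/.#/../../.. | H20=-1→.#/.#/##/../..; H30=+1→.#/.#/../##/..*; H40=-1→.#/.#/../../##
ply 2, V at .#/.#/../##/.. | V00=-1→##/##/../##/..*; V10=-1→.#/##/#./##/..
ply 3, H at ##/##/../##/.. | H20=+1→##/##/##/##/..*; H40=+1→##/##/../##/##
ply 4: ##/##/##/##/.. is terminal -1 (V); from .#/.#/../../.. depth 12

PV length from [.#/.#/../../..]: 3 plies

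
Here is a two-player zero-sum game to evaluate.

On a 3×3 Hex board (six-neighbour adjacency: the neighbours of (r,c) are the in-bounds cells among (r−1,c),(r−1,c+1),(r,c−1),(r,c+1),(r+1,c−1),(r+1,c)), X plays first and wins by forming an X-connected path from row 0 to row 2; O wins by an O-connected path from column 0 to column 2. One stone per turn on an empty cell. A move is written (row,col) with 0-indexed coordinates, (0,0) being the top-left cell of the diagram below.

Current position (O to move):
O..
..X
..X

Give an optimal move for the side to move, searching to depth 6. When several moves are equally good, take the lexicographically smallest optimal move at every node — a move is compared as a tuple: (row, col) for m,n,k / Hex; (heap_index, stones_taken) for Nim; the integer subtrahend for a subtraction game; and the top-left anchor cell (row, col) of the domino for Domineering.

[O../..X/..X] O move#1: (0,1):-1/OO./..X/..X, (0,2):+1/O.O/..X/..X*, (1,0):-1/O../O.X/..X, (1,1):-1/O../.OX/..X, (2,0):-1/O../..X/O.X, (2,1):-1/O../..X/.OX
[O.O/..X/..X] X move#2: (0,1):-1/OXO/..X/..X*, (1,0):-1/O.O/X.X/..X, (1,1):-1/O.O/.XX/..X, (2,0):-1/O.O/..X/X.X, (2,1):-1/O.O/..X/.XX
[OXO/..X/..X] O move#3: (1,0):-1/OXO/O.X/..X, (1,1):+1/OXO/.OX/..X*, (2,0):-1/OXO/..X/O.X, (2,1):-1/OXO/..X/.OX
[OXO/.OX/..X] X move#4: (1,0):-1/OXO/XOX/..X*, (2,0):-1/OXO/.OX/X.X, (2,1):-1/OXO/.OX/.XX
[OXO/XOX/..X] O move#5: (2,0):+1/OXO/XOX/O.X*, (2,1):-1/OXO/XOX/.OX
[OXO/XOX/O.X] end (terminal -1, X#6); searched O../..X/..X to 6

O's best at [O../..X/..X]: (0,2)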